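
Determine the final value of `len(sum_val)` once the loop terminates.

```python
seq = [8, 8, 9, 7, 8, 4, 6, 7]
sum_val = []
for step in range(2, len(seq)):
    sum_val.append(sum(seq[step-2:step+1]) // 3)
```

Let's trace through this code step by step.

Initialize: seq = [8, 8, 9, 7, 8, 4, 6, 7]
Initialize: sum_val = []
Entering loop: for step in range(2, len(seq)):
After iteration 1: step = 2, sum_val = [8]
After iteration 2: step = 3, sum_val = [8, 8]
After iteration 3: step = 4, sum_val = [8, 8, 8]
After iteration 4: step = 5, sum_val = [8, 8, 8, 6]
After iteration 5: step = 6, sum_val = [8, 8, 8, 6, 6]
After iteration 6: step = 7, sum_val = [8, 8, 8, 6, 6, 5]
Loop ends.
len(sum_val) = 6

Final answer: 6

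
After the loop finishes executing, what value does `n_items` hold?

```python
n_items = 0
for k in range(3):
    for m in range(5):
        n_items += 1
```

Let's trace through this code step by step.

Initialize: n_items = 0
Entering loop: for k in range(3):
After iteration 1: k = 0, n_items = 5
After iteration 2: k = 1, n_items = 10
After iteration 3: k = 2, n_items = 15
Loop ends.

Final answer: 15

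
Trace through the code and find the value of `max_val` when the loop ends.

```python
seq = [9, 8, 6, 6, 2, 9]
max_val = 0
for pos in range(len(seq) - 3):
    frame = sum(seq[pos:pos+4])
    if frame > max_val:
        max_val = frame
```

Let's trace through this code step by step.

Initialize: seq = [9, 8, 6, 6, 2, 9]
Initialize: max_val = 0
Entering loop: for pos in range(len(seq) - 3):
After iteration 1: pos = 0, max_val = 29, frame = 29
After iteration 2: pos = 1, max_val = 29, frame = 22
After iteration 3: pos = 2, max_val = 29, frame = 23
Loop ends.

Final answer: 29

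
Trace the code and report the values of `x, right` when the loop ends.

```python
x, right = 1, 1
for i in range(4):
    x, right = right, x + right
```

Let's trace through this code step by step.

Initialize: x = 1
Initialize: right = 1
Entering loop: for i in range(4):
After iteration 1: i = 0, x = 1, right = 2
After iteration 2: i = 1, x = 2, right = 3
After iteration 3: i = 2, x = 3, right = 5
After iteration 4: i = 3, x = 5, right = 8
Loop ends.

Final answer: 5, 8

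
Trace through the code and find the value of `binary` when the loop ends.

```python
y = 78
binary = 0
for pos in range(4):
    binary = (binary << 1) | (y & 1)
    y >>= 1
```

Let's trace through this code step by step.

Initialize: y = 78
Initialize: binary = 0
Entering loop: for pos in range(4):
After iteration 1: pos = 0, y = 39, binary = 0
After iteration 2: pos = 1, y = 19, binary = 1
After iteration 3: pos = 2, y = 9, binary = 3
After iteration 4: pos = 3, y = 4, binary = 7
Loop ends.

Final answer: 7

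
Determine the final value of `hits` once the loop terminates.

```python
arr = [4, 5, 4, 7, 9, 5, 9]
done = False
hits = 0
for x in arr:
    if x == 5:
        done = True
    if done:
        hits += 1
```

Let's trace through this code step by step.

Initialize: arr = [4, 5, 4, 7, 9, 5, 9]
Initialize: done = False
Initialize: hits = 0
Entering loop: for x in arr:
After iteration 1: x = 4, done = False, hits = 0
After iteration 2: x = 5, done = True, hits = 1
After iteration 3: x = 4, done = True, hits = 2
After iteration 4: x = 7, done = True, hits = 3
After iteration 5: x = 9, done = True, hits = 4
After iteration 6: x = 5, done = True, hits = 5
After iteration 7: x = 9, done = True, hits = 6
Loop ends.

Final answer: 6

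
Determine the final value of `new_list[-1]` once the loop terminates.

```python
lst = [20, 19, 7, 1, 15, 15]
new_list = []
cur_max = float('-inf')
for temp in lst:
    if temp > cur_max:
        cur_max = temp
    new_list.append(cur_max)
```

Let's trace through this code step by step.

Initialize: lst = [20, 19, 7, 1, 15, 15]
Initialize: new_list = []
Initialize: cur_max = -inf
Entering loop: for temp in lst:
After iteration 1: temp = 20, new_list = [20], cur_max = 20
After iteration 2: temp = 19, new_list = [20, 20], cur_max = 20
After iteration 3: temp = 7, new_list = [20, 20, 20], cur_max = 20
After iteration 4: temp = 1, new_list = [20, 20, 20, 20], cur_max = 20
After iteration 5: temp = 15, new_list = [20, 20, 20, 20, 20], cur_max = 20
After iteration 6: temp = 15, new_list = [20, 20, 20, 20, 20, 20], cur_max = 20
Loop ends.
new_list[-1] = 20

Final answer: 20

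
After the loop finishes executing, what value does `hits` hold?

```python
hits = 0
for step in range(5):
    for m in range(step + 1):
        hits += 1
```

Let's trace through this code step by step.

Initialize: hits = 0
Entering loop: for step in range(5):
After iteration 1: step = 0, hits = 1, m = 0
After iteration 2: step = 1, hits = 3, m = 1
After iteration 3: step = 2, hits = 6, m = 2
After iteration 4: step = 3, hits = 10, m = 3
After iteration 5: step = 4, hits = 15, m = 4
Loop ends.

Final answer: 15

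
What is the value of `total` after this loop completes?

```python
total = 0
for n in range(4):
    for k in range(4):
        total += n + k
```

Let's trace through this code step by step.

Initialize: total = 0
Entering loop: for n in range(4):
After iteration 1: n = 0, total = 6
After iteration 2: n = 1, total = 16
After iteration 3: n = 2, total = 30
After iteration 4: n = 3, total = 48
Loop ends.

Final answer: 48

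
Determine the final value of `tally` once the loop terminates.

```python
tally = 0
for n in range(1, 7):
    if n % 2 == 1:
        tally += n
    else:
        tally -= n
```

Let's trace through this code step by step.

Initialize: tally = 0
Entering loop: for n in range(1, 7):
After iteration 1: n = 1, tally = 1
After iteration 2: n = 2, tally = -1
After iteration 3: n = 3, tally = 2
After iteration 4: n = 4, tally = -2
After iteration 5: n = 5, tally = 3
After iteration 6: n = 6, tally = -3
Loop ends.

Final answer: -3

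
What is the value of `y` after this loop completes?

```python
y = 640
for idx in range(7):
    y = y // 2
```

Let's trace through this code step by step.

Initialize: y = 640
Entering loop: for idx in range(7):
After iteration 1: idx = 0, y = 320
After iteration 2: idx = 1, y = 160
After iteration 3: idx = 2, y = 80
After iteration 4: idx = 3, y = 40
After iteration 5: idx = 4, y = 20
After iteration 6: idx = 5, y = 10
After iteration 7: idx = 6, y = 5
Loop ends.

Final answer: 5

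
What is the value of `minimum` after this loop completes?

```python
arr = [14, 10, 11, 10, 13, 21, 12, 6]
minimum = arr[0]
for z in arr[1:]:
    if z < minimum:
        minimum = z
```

Let's trace through this code step by step.

Initialize: arr = [14, 10, 11, 10, 13, 21, 12, 6]
Initialize: minimum = 14
Entering loop: for z in arr[1:]:
After iteration 1: z = 10, minimum = 10
After iteration 2: z = 11, minimum = 10
After iteration 3: z = 10, minimum = 10
After iteration 4: z = 13, minimum = 10
After iteration 5: z = 21, minimum = 10
After iteration 6: z = 12, minimum = 10
After iteration 7: z = 6, minimum = 6
Loop ends.

Final answer: 6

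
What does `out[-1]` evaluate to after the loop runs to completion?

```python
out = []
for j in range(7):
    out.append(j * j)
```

Let's trace through this code step by step.

Initialize: out = []
Entering loop: for j in range(7):
After iteration 1: j = 0, out = [0]
After iteration 2: j = 1, out = [0, 1]
After iteration 3: j = 2, out = [0, 1, 4]
After iteration 4: j = 3, out = [0, 1, 4, 9]
After iteration 5: j = 4, out = [0, 1, 4, 9, 16]
After iteration 6: j = 5, out = [0, 1, 4, 9, 16, 25]
After iteration 7: j = 6, out = [0, 1, 4, 9, 16, 25, 36]
Loop ends.
out[-1] = 36

Final answer: 36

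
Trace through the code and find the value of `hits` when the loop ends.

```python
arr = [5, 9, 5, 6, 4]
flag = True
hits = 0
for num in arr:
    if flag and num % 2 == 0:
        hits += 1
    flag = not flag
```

Let's trace through this code step by step.

Initialize: arr = [5, 9, 5, 6, 4]
Initialize: flag = True
Initialize: hits = 0
Entering loop: for num in arr:
After iteration 1: num = 5, flag = False, hits = 0
After iteration 2: num = 9, flag = True, hits = 0
After iteration 3: num = 5, flag = False, hits = 0
After iteration 4: num = 6, flag = True, hits = 0
After iteration 5: num = 4, flag = False, hits = 1
Loop ends.

Final answer: 1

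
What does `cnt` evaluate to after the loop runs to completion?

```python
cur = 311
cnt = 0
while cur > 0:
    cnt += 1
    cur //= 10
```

Let's trace through this code step by step.

Initialize: cur = 311
Initialize: cnt = 0
Entering loop: while cur > 0:
After iteration 1: cur = 31, cnt = 1
After iteration 2: cur = 3, cnt = 2
After iteration 3: cur = 0, cnt = 3
Loop ends.

Final answer: 3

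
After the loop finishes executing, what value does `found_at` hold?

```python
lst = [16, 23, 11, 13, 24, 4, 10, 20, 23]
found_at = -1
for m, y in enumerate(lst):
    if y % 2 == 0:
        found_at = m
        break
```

Let's trace through this code step by step.

Initialize: lst = [16, 23, 11, 13, 24, 4, 10, 20, 23]
Initialize: found_at = -1
Entering loop: for m, y in enumerate(lst):
After iteration 1: m = 0, y = 16, found_at = 0
Loop ends.

Final answer: 0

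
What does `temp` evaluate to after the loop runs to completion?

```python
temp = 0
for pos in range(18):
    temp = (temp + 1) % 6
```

Let's trace through this code step by step.

Initialize: temp = 0
Entering loop: for pos in range(18):
After iteration 1: pos = 0, temp = 1
After iteration 2: pos = 1, temp = 2
After iteration 3: pos = 2, temp = 3
After iteration 4: pos = 3, temp = 4
After iteration 5: pos = 4, temp = 5
After iteration 6: pos = 5, temp = 0
After iteration 7: pos = 6, temp = 1
After iteration 8: pos = 7, temp = 2
After iteration 9: pos = 8, temp = 3
After iteration 10: pos = 9, temp = 4
After iteration 11: pos = 10, temp = 5
After iteration 12: pos = 11, temp = 0
After iteration 13: pos = 12, temp = 1
After iteration 14: pos = 13, temp = 2
After iteration 15: pos = 14, temp = 3
After iteration 16: pos = 15, temp = 4
After iteration 17: pos = 16, temp = 5
After iteration 18: pos = 17, temp = 0
Loop ends.

Final answer: 0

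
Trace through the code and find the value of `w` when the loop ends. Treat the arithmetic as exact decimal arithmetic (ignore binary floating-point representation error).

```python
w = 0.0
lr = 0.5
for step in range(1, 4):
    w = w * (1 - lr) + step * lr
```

Let's trace through this code step by step.

Initialize: w = 0.0
Initialize: lr = 0.5
Entering loop: for step in range(1, 4):
After iteration 1: step = 1, w = 0.5
After iteration 2: step = 2, w = 1.25
After iteration 3: step = 3, w = 2.125
Loop ends.

Final answer: 2.125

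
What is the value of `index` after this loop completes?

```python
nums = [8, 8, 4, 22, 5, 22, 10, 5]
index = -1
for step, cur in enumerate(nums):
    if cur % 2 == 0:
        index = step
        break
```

Let's trace through this code step by step.

Initialize: nums = [8, 8, 4, 22, 5, 22, 10, 5]
Initialize: index = -1
Entering loop: for step, cur in enumerate(nums):
After iteration 1: step = 0, cur = 8, index = 0
Loop ends.

Final answer: 0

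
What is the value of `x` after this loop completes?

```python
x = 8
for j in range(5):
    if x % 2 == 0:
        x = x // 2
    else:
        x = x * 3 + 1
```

Let's trace through this code step by step.

Initialize: x = 8
Entering loop: for j in range(5):
After iteration 1: j = 0, x = 4
After iteration 2: j = 1, x = 2
After iteration 3: j = 2, x = 1
After iteration 4: j = 3, x = 4
After iteration 5: j = 4, x = 2
Loop ends.

Final answer: 2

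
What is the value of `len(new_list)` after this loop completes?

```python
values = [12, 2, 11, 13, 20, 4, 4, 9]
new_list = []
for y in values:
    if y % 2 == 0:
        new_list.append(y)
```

Let's trace through this code step by step.

Initialize: values = [12, 2, 11, 13, 20, 4, 4, 9]
Initialize: new_list = []
Entering loop: for y in values:
After iteration 1: y = 12, new_list = [12]
After iteration 2: y = 2, new_list = [12, 2]
After iteration 3: y = 11, new_list = [12, 2]
After iteration 4: y = 13, new_list = [12, 2]
After iteration 5: y = 20, new_list = [12, 2, 20]
After iteration 6: y = 4, new_list = [12, 2, 20, 4]
After iteration 7: y = 4, new_list = [12, 2, 20, 4, 4]
After iteration 8: y = 9, new_list = [12, 2, 20, 4, 4]
Loop ends.
len(new_list) = 5

Final answer: 5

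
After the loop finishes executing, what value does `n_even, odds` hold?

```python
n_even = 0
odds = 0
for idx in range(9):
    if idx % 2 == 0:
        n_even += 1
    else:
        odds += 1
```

Let's trace through this code step by step.

Initialize: n_even = 0
Initialize: odds = 0
Entering loop: for idx in range(9):
After iteration 1: idx = 0, n_even = 1, odds = 0
After iteration 2: idx = 1, n_even = 1, odds = 1
After iteration 3: idx = 2, n_even = 2, odds = 1
After iteration 4: idx = 3, n_even = 2, odds = 2
After iteration 5: idx = 4, n_even = 3, odds = 2
After iteration 6: idx = 5, n_even = 3, odds = 3
After iteration 7: idx = 6, n_even = 4, odds = 3
After iteration 8: idx = 7, n_even = 4, odds = 4
After iteration 9: idx = 8, n_even = 5, odds = 4
Loop ends.

Final answer: 5, 4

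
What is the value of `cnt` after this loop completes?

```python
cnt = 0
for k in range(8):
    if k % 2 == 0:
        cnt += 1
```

Let's trace through this code step by step.

Initialize: cnt = 0
Entering loop: for k in range(8):
After iteration 1: k = 0, cnt = 1
After iteration 2: k = 1, cnt = 1
After iteration 3: k = 2, cnt = 2
After iteration 4: k = 3, cnt = 2
After iteration 5: k = 4, cnt = 3
After iteration 6: k = 5, cnt = 3
After iteration 7: k = 6, cnt = 4
After iteration 8: k = 7, cnt = 4
Loop ends.

Final answer: 4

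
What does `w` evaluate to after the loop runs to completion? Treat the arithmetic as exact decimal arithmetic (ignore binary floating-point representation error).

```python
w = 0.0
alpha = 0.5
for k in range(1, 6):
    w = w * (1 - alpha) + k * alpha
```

Let's trace through this code step by step.

Initialize: w = 0.0
Initialize: alpha = 0.5
Entering loop: for k in range(1, 6):
After iteration 1: k = 1, w = 0.5
After iteration 2: k = 2, w = 1.25
After iteration 3: k = 3, w = 2.125
After iteration 4: k = 4, w = 3.0625
After iteration 5: k = 5, w = 4.03125
Loop ends.

Final answer: 4.03125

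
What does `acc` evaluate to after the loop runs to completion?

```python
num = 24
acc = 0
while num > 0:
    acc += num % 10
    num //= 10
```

Let's trace through this code step by step.

Initialize: num = 24
Initialize: acc = 0
Entering loop: while num > 0:
After iteration 1: num = 2, acc = 4
After iteration 2: num = 0, acc = 6
Loop ends.

Final answer: 6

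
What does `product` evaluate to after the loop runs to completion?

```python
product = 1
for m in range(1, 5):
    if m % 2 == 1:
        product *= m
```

Let's trace through this code step by step.

Initialize: product = 1
Entering loop: for m in range(1, 5):
After iteration 1: m = 1, product = 1
After iteration 2: m = 2, product = 1
After iteration 3: m = 3, product = 3
After iteration 4: m = 4, product = 3
Loop ends.

Final answer: 3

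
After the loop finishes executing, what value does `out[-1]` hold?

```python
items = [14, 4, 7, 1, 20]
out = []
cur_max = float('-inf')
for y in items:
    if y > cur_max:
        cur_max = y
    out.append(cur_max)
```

Let's trace through this code step by step.

Initialize: items = [14, 4, 7, 1, 20]
Initialize: out = []
Initialize: cur_max = -inf
Entering loop: for y in items:
After iteration 1: y = 14, out = [14], cur_max = 14
After iteration 2: y = 4, out = [14, 14], cur_max = 14
After iteration 3: y = 7, out = [14, 14, 14], cur_max = 14
After iteration 4: y = 1, out = [14, 14, 14, 14], cur_max = 14
After iteration 5: y = 20, out = [14, 14, 14, 14, 20], cur_max = 20
Loop ends.
out[-1] = 20

Final answer: 20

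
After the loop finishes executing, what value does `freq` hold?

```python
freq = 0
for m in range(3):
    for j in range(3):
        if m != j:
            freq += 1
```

Let's trace through this code step by step.

Initialize: freq = 0
Entering loop: for m in range(3):
After iteration 1: m = 0, freq = 2
After iteration 2: m = 1, freq = 4
After iteration 3: m = 2, freq = 6
Loop ends.

Final answer: 6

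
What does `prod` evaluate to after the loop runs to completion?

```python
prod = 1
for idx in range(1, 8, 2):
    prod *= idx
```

Let's trace through this code step by step.

Initialize: prod = 1
Entering loop: for idx in range(1, 8, 2):
After iteration 1: idx = 1, prod = 1
After iteration 2: idx = 3, prod = 3
After iteration 3: idx = 5, prod = 15
After iteration 4: idx = 7, prod = 105
Loop ends.

Final answer: 105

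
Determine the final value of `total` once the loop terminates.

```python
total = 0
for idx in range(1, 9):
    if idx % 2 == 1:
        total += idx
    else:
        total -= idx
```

Let's trace through this code step by step.

Initialize: total = 0
Entering loop: for idx in range(1, 9):
After iteration 1: idx = 1, total = 1
After iteration 2: idx = 2, total = -1
After iteration 3: idx = 3, total = 2
After iteration 4: idx = 4, total = -2
After iteration 5: idx = 5, total = 3
After iteration 6: idx = 6, total = -3
After iteration 7: idx = 7, total = 4
After iteration 8: idx = 8, total = -4
Loop ends.

Final answer: -4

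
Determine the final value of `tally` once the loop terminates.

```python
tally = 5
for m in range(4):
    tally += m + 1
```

Let's trace through this code step by step.

Initialize: tally = 5
Entering loop: for m in range(4):
After iteration 1: m = 0, tally = 6
After iteration 2: m = 1, tally = 8
After iteration 3: m = 2, tally = 11
After iteration 4: m = 3, tally = 15
Loop ends.

Final answer: 15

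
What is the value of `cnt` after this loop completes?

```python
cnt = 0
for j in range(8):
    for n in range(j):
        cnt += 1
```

Let's trace through this code step by step.

Initialize: cnt = 0
Entering loop: for j in range(8):
After iteration 1: j = 0, cnt = 0
After iteration 2: j = 1, cnt = 1, n = 0
After iteration 3: j = 2, cnt = 3, n = 1
After iteration 4: j = 3, cnt = 6, n = 2
After iteration 5: j = 4, cnt = 10, n = 3
After iteration 6: j = 5, cnt = 15, n = 4
After iteration 7: j = 6, cnt = 21, n = 5
After iteration 8: j = 7, cnt = 28, n = 6
Loop ends.

Final answer: 28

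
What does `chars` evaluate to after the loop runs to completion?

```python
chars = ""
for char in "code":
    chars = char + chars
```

Let's trace through this code step by step.

Initialize: chars = ''
Entering loop: for char in "code":
After iteration 1: char = 'c', chars = 'c'
After iteration 2: char = 'o', chars = 'oc'
After iteration 3: char = 'd', chars = 'doc'
After iteration 4: char = 'e', chars = 'edoc'
Loop ends.

Final answer: 'edoc'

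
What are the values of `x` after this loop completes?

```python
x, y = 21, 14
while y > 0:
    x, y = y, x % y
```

Let's trace through this code step by step.

Initialize: x = 21
Initialize: y = 14
Entering loop: while y > 0:
After iteration 1: x = 14, y = 7
After iteration 2: x = 7, y = 0
Loop ends.

Final answer: 7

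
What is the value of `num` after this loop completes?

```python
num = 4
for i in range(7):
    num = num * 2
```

Let's trace through this code step by step.

Initialize: num = 4
Entering loop: for i in range(7):
After iteration 1: i = 0, num = 8
After iteration 2: i = 1, num = 16
After iteration 3: i = 2, num = 32
After iteration 4: i = 3, num = 64
After iteration 5: i = 4, num = 128
After iteration 6: i = 5, num = 256
After iteration 7: i = 6, num = 512
Loop ends.

Final answer: 512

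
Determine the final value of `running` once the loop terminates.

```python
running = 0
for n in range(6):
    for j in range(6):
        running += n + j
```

Let's trace through this code step by step.

Initialize: running = 0
Entering loop: for n in range(6):
After iteration 1: n = 0, running = 15
After iteration 2: n = 1, running = 36
After iteration 3: n = 2, running = 63
After iteration 4: n = 3, running = 96
After iteration 5: n = 4, running = 135
After iteration 6: n = 5, running = 180
Loop ends.

Final answer: 180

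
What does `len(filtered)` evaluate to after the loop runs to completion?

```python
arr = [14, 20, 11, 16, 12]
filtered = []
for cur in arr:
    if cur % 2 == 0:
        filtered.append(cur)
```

Let's trace through this code step by step.

Initialize: arr = [14, 20, 11, 16, 12]
Initialize: filtered = []
Entering loop: for cur in arr:
After iteration 1: cur = 14, filtered = [14]
After iteration 2: cur = 20, filtered = [14, 20]
After iteration 3: cur = 11, filtered = [14, 20]
After iteration 4: cur = 16, filtered = [14, 20, 16]
After iteration 5: cur = 12, filtered = [14, 20, 16, 12]
Loop ends.
len(filtered) = 4

Final answer: 4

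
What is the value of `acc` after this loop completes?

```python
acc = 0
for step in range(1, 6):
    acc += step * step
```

Let's trace through this code step by step.

Initialize: acc = 0
Entering loop: for step in range(1, 6):
After iteration 1: step = 1, acc = 1
After iteration 2: step = 2, acc = 5
After iteration 3: step = 3, acc = 14
After iteration 4: step = 4, acc = 30
After iteration 5: step = 5, acc = 55
Loop ends.

Final answer: 55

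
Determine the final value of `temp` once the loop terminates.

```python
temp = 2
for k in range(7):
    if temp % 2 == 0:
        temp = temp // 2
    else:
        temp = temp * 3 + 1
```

Let's trace through this code step by step.

Initialize: temp = 2
Entering loop: for k in range(7):
After iteration 1: k = 0, temp = 1
After iteration 2: k = 1, temp = 4
After iteration 3: k = 2, temp = 2
After iteration 4: k = 3, temp = 1
After iteration 5: k = 4, temp = 4
After iteration 6: k = 5, temp = 2
After iteration 7: k = 6, temp = 1
Loop ends.

Final answer: 1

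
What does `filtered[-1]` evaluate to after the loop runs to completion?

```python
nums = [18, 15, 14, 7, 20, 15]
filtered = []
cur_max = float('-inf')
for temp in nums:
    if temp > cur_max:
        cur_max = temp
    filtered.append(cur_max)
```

Let's trace through this code step by step.

Initialize: nums = [18, 15, 14, 7, 20, 15]
Initialize: filtered = []
Initialize: cur_max = -inf
Entering loop: for temp in nums:
After iteration 1: temp = 18, filtered = [18], cur_max = 18
After iteration 2: temp = 15, filtered = [18, 18], cur_max = 18
After iteration 3: temp = 14, filtered = [18, 18, 18], cur_max = 18
After iteration 4: temp = 7, filtered = [18, 18, 18, 18], cur_max = 18
After iteration 5: temp = 20, filtered = [18, 18, 18, 18, 20], cur_max = 20
After iteration 6: temp = 15, filtered = [18, 18, 18, 18, 20, 20], cur_max = 20
Loop ends.
filtered[-1] = 20

Final answer: 20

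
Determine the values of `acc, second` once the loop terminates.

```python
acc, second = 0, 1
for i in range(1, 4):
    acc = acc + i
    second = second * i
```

Let's trace through this code step by step.

Initialize: acc = 0
Initialize: second = 1
Entering loop: for i in range(1, 4):
After iteration 1: i = 1, acc = 1, second = 1
After iteration 2: i = 2, acc = 3, second = 2
After iteration 3: i = 3, acc = 6, second = 6
Loop ends.

Final answer: 6, 6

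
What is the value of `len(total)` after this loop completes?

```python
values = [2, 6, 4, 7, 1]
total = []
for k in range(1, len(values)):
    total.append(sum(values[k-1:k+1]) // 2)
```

Let's trace through this code step by step.

Initialize: values = [2, 6, 4, 7, 1]
Initialize: total = []
Entering loop: for k in range(1, len(values)):
After iteration 1: k = 1, total = [4]
After iteration 2: k = 2, total = [4, 5]
After iteration 3: k = 3, total = [4, 5, 5]
After iteration 4: k = 4, total = [4, 5, 5, 4]
Loop ends.
len(total) = 4

Final answer: 4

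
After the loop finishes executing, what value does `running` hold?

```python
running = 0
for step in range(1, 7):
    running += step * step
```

Let's trace through this code step by step.

Initialize: running = 0
Entering loop: for step in range(1, 7):
After iteration 1: step = 1, running = 1
After iteration 2: step = 2, running = 5
After iteration 3: step = 3, running = 14
After iteration 4: step = 4, running = 30
After iteration 5: step = 5, running = 55
After iteration 6: step = 6, running = 91
Loop ends.

Final answer: 91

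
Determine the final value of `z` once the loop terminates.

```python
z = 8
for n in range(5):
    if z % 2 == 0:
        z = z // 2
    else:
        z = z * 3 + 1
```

Let's trace through this code step by step.

Initialize: z = 8
Entering loop: for n in range(5):
After iteration 1: n = 0, z = 4
After iteration 2: n = 1, z = 2
After iteration 3: n = 2, z = 1
After iteration 4: n = 3, z = 4
After iteration 5: n = 4, z = 2
Loop ends.

Final answer: 2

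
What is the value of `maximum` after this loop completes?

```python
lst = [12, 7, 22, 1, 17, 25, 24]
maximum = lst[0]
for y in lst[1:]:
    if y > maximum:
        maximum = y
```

Let's trace through this code step by step.

Initialize: lst = [12, 7, 22, 1, 17, 25, 24]
Initialize: maximum = 12
Entering loop: for y in lst[1:]:
After iteration 1: y = 7, maximum = 12
After iteration 2: y = 22, maximum = 22
After iteration 3: y = 1, maximum = 22
After iteration 4: y = 17, maximum = 22
After iteration 5: y = 25, maximum = 25
After iteration 6: y = 24, maximum = 25
Loop ends.

Final answer: 25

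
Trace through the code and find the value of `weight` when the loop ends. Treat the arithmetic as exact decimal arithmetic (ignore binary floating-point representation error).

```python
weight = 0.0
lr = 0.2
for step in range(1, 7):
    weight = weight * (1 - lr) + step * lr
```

Let's trace through this code step by step.

Initialize: weight = 0.0
Initialize: lr = 0.2
Entering loop: for step in range(1, 7):
After iteration 1: step = 1, weight = 0.2
After iteration 2: step = 2, weight = 0.56
After iteration 3: step = 3, weight = 1.048
After iteration 4: step = 4, weight = 1.6384
After iteration 5: step = 5, weight = 2.31072
After iteration 6: step = 6, weight = 3.048576
Loop ends.

Final answer: 3.048576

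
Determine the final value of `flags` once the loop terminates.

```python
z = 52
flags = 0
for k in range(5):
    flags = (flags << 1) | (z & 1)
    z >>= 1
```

Let's trace through this code step by step.

Initialize: z = 52
Initialize: flags = 0
Entering loop: for k in range(5):
After iteration 1: k = 0, z = 26, flags = 0
After iteration 2: k = 1, z = 13, flags = 0
After iteration 3: k = 2, z = 6, flags = 1
After iteration 4: k = 3, z = 3, flags = 2
After iteration 5: k = 4, z = 1, flags = 5
Loop ends.

Final answer: 5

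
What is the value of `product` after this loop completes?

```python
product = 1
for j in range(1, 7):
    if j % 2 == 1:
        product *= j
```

Let's trace through this code step by step.

Initialize: product = 1
Entering loop: for j in range(1, 7):
After iteration 1: j = 1, product = 1
After iteration 2: j = 2, product = 1
After iteration 3: j = 3, product = 3
After iteration 4: j = 4, product = 3
After iteration 5: j = 5, product = 15
After iteration 6: j = 6, product = 15
Loop ends.

Final answer: 15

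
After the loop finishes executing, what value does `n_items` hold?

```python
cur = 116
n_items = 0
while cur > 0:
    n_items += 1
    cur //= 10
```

Let's trace through this code step by step.

Initialize: cur = 116
Initialize: n_items = 0
Entering loop: while cur > 0:
After iteration 1: cur = 11, n_items = 1
After iteration 2: cur = 1, n_items = 2
After iteration 3: cur = 0, n_items = 3
Loop ends.

Final answer: 3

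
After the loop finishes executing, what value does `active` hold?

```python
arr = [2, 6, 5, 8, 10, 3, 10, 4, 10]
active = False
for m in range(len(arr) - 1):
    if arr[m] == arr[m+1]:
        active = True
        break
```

Let's trace through this code step by step.

Initialize: arr = [2, 6, 5, 8, 10, 3, 10, 4, 10]
Initialize: active = False
Entering loop: for m in range(len(arr) - 1):
After iteration 1: m = 0, active = False
After iteration 2: m = 1, active = False
After iteration 3: m = 2, active = False
After iteration 4: m = 3, active = False
After iteration 5: m = 4, active = False
After iteration 6: m = 5, active = False
After iteration 7: m = 6, active = False
After iteration 8: m = 7, active = False
Loop ends.

Final answer: False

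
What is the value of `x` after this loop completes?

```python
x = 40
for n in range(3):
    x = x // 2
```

Let's trace through this code step by step.

Initialize: x = 40
Entering loop: for n in range(3):
After iteration 1: n = 0, x = 20
After iteration 2: n = 1, x = 10
After iteration 3: n = 2, x = 5
Loop ends.

Final answer: 5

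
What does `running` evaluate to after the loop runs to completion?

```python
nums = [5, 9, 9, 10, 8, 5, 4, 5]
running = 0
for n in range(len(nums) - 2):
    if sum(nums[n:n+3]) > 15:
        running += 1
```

Let's trace through this code step by step.

Initialize: nums = [5, 9, 9, 10, 8, 5, 4, 5]
Initialize: running = 0
Entering loop: for n in range(len(nums) - 2):
After iteration 1: n = 0, running = 1
After iteration 2: n = 1, running = 2
After iteration 3: n = 2, running = 3
After iteration 4: n = 3, running = 4
After iteration 5: n = 4, running = 5
After iteration 6: n = 5, running = 5
Loop ends.

Final answer: 5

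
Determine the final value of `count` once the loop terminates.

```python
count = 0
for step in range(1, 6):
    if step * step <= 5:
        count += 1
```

Let's trace through this code step by step.

Initialize: count = 0
Entering loop: for step in range(1, 6):
After iteration 1: step = 1, count = 1
After iteration 2: step = 2, count = 2
After iteration 3: step = 3, count = 2
After iteration 4: step = 4, count = 2
After iteration 5: step = 5, count = 2
Loop ends.

Final answer: 2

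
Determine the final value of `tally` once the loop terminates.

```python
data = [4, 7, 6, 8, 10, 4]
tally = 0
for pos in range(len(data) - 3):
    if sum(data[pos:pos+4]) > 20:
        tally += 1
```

Let's trace through this code step by step.

Initialize: data = [4, 7, 6, 8, 10, 4]
Initialize: tally = 0
Entering loop: for pos in range(len(data) - 3):
After iteration 1: pos = 0, tally = 1
After iteration 2: pos = 1, tally = 2
After iteration 3: pos = 2, tally = 3
Loop ends.

Final answer: 3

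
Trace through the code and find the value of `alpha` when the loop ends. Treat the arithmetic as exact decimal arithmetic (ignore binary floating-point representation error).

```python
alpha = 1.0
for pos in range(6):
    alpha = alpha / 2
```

Let's trace through this code step by step.

Initialize: alpha = 1.0
Entering loop: for pos in range(6):
After iteration 1: pos = 0, alpha = 0.5
After iteration 2: pos = 1, alpha = 0.25
After iteration 3: pos = 2, alpha = 0.125
After iteration 4: pos = 3, alpha = 0.0625
After iteration 5: pos = 4, alpha = 0.03125
After iteration 6: pos = 5, alpha = 0.015625
Loop ends.

Final answer: 0.015625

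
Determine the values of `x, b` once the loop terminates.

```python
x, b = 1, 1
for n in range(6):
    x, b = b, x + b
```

Let's trace through this code step by step.

Initialize: x = 1
Initialize: b = 1
Entering loop: for n in range(6):
After iteration 1: n = 0, x = 1, b = 2
After iteration 2: n = 1, x = 2, b = 3
After iteration 3: n = 2, x = 3, b = 5
After iteration 4: n = 3, x = 5, b = 8
After iteration 5: n = 4, x = 8, b = 13
After iteration 6: n = 5, x = 13, b = 21
Loop ends.

Final answer: 13, 21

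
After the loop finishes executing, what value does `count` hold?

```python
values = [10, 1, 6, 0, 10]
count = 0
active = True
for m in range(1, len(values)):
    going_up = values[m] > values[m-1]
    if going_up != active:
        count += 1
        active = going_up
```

Let's trace through this code step by step.

Initialize: values = [10, 1, 6, 0, 10]
Initialize: count = 0
Initialize: active = True
Entering loop: for m in range(1, len(values)):
After iteration 1: m = 1, count = 1, active = False, going_up = False
After iteration 2: m = 2, count = 2, active = True, going_up = True
After iteration 3: m = 3, count = 3, active = False, going_up = False
After iteration 4: m = 4, count = 4, active = True, going_up = True
Loop ends.

Final answer: 4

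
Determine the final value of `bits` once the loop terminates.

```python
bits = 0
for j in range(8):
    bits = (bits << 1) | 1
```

Let's trace through this code step by step.

Initialize: bits = 0
Entering loop: for j in range(8):
After iteration 1: j = 0, bits = 1
After iteration 2: j = 1, bits = 3
After iteration 3: j = 2, bits = 7
After iteration 4: j = 3, bits = 15
After iteration 5: j = 4, bits = 31
After iteration 6: j = 5, bits = 63
After iteration 7: j = 6, bits = 127
After iteration 8: j = 7, bits = 255
Loop ends.

Final answer: 255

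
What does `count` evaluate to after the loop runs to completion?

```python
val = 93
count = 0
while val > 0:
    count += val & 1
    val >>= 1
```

Let's trace through this code step by step.

Initialize: val = 93
Initialize: count = 0
Entering loop: while val > 0:
After iteration 1: val = 46, count = 1
After iteration 2: val = 23, count = 1
After iteration 3: val = 11, count = 2
After iteration 4: val = 5, count = 3
After iteration 5: val = 2, count = 4
After iteration 6: val = 1, count = 4
After iteration 7: val = 0, count = 5
Loop ends.

Final answer: 5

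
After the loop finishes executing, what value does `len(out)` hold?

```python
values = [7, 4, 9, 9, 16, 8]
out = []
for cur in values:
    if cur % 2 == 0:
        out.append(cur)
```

Let's trace through this code step by step.

Initialize: values = [7, 4, 9, 9, 16, 8]
Initialize: out = []
Entering loop: for cur in values:
After iteration 1: cur = 7, out = []
After iteration 2: cur = 4, out = [4]
After iteration 3: cur = 9, out = [4]
After iteration 4: cur = 9, out = [4]
After iteration 5: cur = 16, out = [4, 16]
After iteration 6: cur = 8, out = [4, 16, 8]
Loop ends.
len(out) = 3

Final answer: 3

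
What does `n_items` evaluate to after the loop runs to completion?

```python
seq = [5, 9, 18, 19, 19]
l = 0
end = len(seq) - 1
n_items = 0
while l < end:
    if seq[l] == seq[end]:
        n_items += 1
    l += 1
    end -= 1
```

Let's trace through this code step by step.

Initialize: seq = [5, 9, 18, 19, 19]
Initialize: l = 0
Initialize: end = 4
Initialize: n_items = 0
Entering loop: while l < end:
After iteration 1: l = 1, end = 3, n_items = 0
After iteration 2: l = 2, end = 2, n_items = 0
Loop ends.

Final answer: 0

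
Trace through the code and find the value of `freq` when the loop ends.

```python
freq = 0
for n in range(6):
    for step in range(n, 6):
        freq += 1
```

Let's trace through this code step by step.

Initialize: freq = 0
Entering loop: for n in range(6):
After iteration 1: n = 0, freq = 6
After iteration 2: n = 1, freq = 11
After iteration 3: n = 2, freq = 15
After iteration 4: n = 3, freq = 18
After iteration 5: n = 4, freq = 20
After iteration 6: n = 5, freq = 21
Loop ends.

Final answer: 21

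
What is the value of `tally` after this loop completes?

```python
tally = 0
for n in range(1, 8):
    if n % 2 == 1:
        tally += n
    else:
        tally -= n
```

Let's trace through this code step by step.

Initialize: tally = 0
Entering loop: for n in range(1, 8):
After iteration 1: n = 1, tally = 1
After iteration 2: n = 2, tally = -1
After iteration 3: n = 3, tally = 2
After iteration 4: n = 4, tally = -2
After iteration 5: n = 5, tally = 3
After iteration 6: n = 6, tally = -3
After iteration 7: n = 7, tally = 4
Loop ends.

Final answer: 4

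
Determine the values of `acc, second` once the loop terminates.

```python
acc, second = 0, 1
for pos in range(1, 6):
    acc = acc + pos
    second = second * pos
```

Let's trace through this code step by step.

Initialize: acc = 0
Initialize: second = 1
Entering loop: for pos in range(1, 6):
After iteration 1: pos = 1, acc = 1, second = 1
After iteration 2: pos = 2, acc = 3, second = 2
After iteration 3: pos = 3, acc = 6, second = 6
After iteration 4: pos = 4, acc = 10, second = 24
After iteration 5: pos = 5, acc = 15, second = 120
Loop ends.

Final answer: 15, 120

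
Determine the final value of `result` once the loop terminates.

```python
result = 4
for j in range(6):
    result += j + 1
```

Let's trace through this code step by step.

Initialize: result = 4
Entering loop: for j in range(6):
After iteration 1: j = 0, result = 5
After iteration 2: j = 1, result = 7
After iteration 3: j = 2, result = 10
After iteration 4: j = 3, result = 14
After iteration 5: j = 4, result = 19
After iteration 6: j = 5, result = 25
Loop ends.

Final answer: 25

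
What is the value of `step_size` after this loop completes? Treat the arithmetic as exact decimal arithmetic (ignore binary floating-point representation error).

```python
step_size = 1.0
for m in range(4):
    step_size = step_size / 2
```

Let's trace through this code step by step.

Initialize: step_size = 1.0
Entering loop: for m in range(4):
After iteration 1: m = 0, step_size = 0.5
After iteration 2: m = 1, step_size = 0.25
After iteration 3: m = 2, step_size = 0.125
After iteration 4: m = 3, step_size = 0.0625
Loop ends.

Final answer: 0.0625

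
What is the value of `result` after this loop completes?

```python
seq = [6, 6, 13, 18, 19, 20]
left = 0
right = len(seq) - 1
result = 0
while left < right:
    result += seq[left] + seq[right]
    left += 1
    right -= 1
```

Let's trace through this code step by step.

Initialize: seq = [6, 6, 13, 18, 19, 20]
Initialize: left = 0
Initialize: right = 5
Initialize: result = 0
Entering loop: while left < right:
After iteration 1: left = 1, right = 4, result = 26
After iteration 2: left = 2, right = 3, result = 51
After iteration 3: left = 3, right = 2, result = 82
Loop ends.

Final answer: 82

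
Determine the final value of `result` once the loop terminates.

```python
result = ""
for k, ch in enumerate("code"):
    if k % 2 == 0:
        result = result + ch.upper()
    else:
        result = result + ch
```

Let's trace through this code step by step.

Initialize: result = ''
Entering loop: for k, ch in enumerate("code"):
After iteration 1: k = 0, ch = 'c', result = 'C'
After iteration 2: k = 1, ch = 'o', result = 'Co'
After iteration 3: k = 2, ch = 'd', result = 'CoD'
After iteration 4: k = 3, ch = 'e', result = 'CoDe'
Loop ends.

Final answer: 'CoDe'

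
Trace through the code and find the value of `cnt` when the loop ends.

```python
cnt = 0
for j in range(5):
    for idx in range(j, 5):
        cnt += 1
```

Let's trace through this code step by step.

Initialize: cnt = 0
Entering loop: for j in range(5):
After iteration 1: j = 0, cnt = 5
After iteration 2: j = 1, cnt = 9
After iteration 3: j = 2, cnt = 12
After iteration 4: j = 3, cnt = 14
After iteration 5: j = 4, cnt = 15
Loop ends.

Final answer: 15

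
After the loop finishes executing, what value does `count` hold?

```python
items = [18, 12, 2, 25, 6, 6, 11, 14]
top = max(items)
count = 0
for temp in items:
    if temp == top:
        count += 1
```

Let's trace through this code step by step.

Initialize: items = [18, 12, 2, 25, 6, 6, 11, 14]
Initialize: top = 25
Initialize: count = 0
Entering loop: for temp in items:
After iteration 1: temp = 18, count = 0
After iteration 2: temp = 12, count = 0
After iteration 3: temp = 2, count = 0
After iteration 4: temp = 25, count = 1
After iteration 5: temp = 6, count = 1
After iteration 6: temp = 6, count = 1
After iteration 7: temp = 11, count = 1
After iteration 8: temp = 14, count = 1
Loop ends.

Final answer: 1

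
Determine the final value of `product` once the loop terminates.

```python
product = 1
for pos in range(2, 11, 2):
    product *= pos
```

Let's trace through this code step by step.

Initialize: product = 1
Entering loop: for pos in range(2, 11, 2):
After iteration 1: pos = 2, product = 2
After iteration 2: pos = 4, product = 8
After iteration 3: pos = 6, product = 48
After iteration 4: pos = 8, product = 384
After iteration 5: pos = 10, product = 3840
Loop ends.

Final answer: 3840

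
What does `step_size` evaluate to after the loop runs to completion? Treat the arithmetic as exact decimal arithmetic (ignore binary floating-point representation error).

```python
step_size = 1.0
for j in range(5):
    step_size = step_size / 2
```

Let's trace through this code step by step.

Initialize: step_size = 1.0
Entering loop: for j in range(5):
After iteration 1: j = 0, step_size = 0.5
After iteration 2: j = 1, step_size = 0.25
After iteration 3: j = 2, step_size = 0.125
After iteration 4: j = 3, step_size = 0.0625
After iteration 5: j = 4, step_size = 0.03125
Loop ends.

Final answer: 0.03125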